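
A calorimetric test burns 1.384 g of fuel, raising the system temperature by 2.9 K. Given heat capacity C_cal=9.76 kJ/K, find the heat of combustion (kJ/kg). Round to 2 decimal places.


Hc = C_cal * delta_T / m_fuel
Q_released = 9.76 * 2.9 = 28.3040 kJ
m_fuel = 1.384 g = 1.384/1000 kg = 0.001384 kg
Hc = 28.3040 / 0.001384 = 20450.87 kJ/kg


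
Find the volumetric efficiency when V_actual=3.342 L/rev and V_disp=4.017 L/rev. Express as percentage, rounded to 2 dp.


eta_v = (V_actual / V_disp) * 100
Ratio = 3.342 / 4.017 = 0.8320
eta_v = 0.8320 * 100 = 83.20%


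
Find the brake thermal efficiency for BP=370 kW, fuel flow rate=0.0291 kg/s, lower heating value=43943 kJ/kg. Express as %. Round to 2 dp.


eta_BTE = (BP / (mf * LHV)) * 100
Denominator = 0.0291 * 43943 = 1278.7413 kW
eta_BTE = (370 / 1278.7413) * 100 = 28.93%


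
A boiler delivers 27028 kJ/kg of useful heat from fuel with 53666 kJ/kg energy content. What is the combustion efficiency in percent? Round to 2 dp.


Efficiency = (Q_useful / Q_fuel) * 100
Efficiency = (27028 / 53666) * 100
Efficiency = 0.5036 * 100 = 50.36%


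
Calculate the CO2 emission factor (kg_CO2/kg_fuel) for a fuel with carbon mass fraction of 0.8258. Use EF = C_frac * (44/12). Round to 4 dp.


EF = C_frac * (M_CO2 / M_C)
EF = 0.8258 * (44/12)
EF = 0.8258 * 3.666667 = 3.0279 kg_CO2/kg_fuel


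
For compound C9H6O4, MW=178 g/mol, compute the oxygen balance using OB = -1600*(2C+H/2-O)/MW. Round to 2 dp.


OB = -1600 * (2C + H/2 - O) / MW
Inner = 2*9 + 6/2 - 4 = 17.00
OB = -1600 * 17.00 / 178 = -152.81%


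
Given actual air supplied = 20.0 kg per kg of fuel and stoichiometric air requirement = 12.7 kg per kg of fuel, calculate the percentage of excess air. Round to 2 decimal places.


Excess air = actual - stoichiometric = 20.0 - 12.7 = 7.30 kg/kg fuel
Excess air % = (excess / stoich) * 100 = (7.30 / 12.7) * 100 = 57.48%


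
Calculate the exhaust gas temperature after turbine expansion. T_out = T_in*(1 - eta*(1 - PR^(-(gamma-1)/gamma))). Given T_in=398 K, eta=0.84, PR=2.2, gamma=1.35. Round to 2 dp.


T_out = T_in * (1 - eta * (1 - PR^(-(gamma-1)/gamma)))
Exponent = -(1.35-1)/1.35 = -0.25925926
PR^exp = 2.2^(-0.25925926) = 0.81512413
Factor = 1 - 0.84*(1 - 0.81512413) = 0.84470427
T_out = 398 * 0.84470427 = 336.19 K


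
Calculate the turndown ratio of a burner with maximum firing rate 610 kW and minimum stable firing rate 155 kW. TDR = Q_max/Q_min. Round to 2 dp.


TDR = Q_max / Q_min
TDR = 610 / 155 = 3.94


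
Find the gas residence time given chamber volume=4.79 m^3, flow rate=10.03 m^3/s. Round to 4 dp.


tau = V / Q_flow
tau = 4.79 / 10.03 = 0.4776 s


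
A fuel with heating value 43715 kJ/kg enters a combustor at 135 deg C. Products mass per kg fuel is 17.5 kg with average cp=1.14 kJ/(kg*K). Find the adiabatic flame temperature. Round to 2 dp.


T_ad = T_in + Hc / (m_p * cp)
Denominator = 17.5 * 1.14 = 19.9500
Temperature rise = 43715 / 19.9500 = 2191.23 K
T_ad = 135 + 2191.23 = 2326.23 deg C


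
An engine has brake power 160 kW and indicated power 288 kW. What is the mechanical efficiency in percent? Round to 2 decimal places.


eta_mech = (BP / IP) * 100
Ratio = 160 / 288 = 0.5556
eta_mech = 0.5556 * 100 = 55.56%


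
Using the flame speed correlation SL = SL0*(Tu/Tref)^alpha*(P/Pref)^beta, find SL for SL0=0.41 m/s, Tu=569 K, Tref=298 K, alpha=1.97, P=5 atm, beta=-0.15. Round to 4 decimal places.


SL = SL0 * (Tu/Tref)^alpha * (P/Pref)^beta
T ratio = 569/298 = 1.90939597
(T ratio)^alpha = 1.90939597^1.97 = 3.575733
(P/Pref)^beta = 5^(-0.15) = 0.785515
SL = 0.41 * 3.575733 * 0.785515 = 1.1516 m/s


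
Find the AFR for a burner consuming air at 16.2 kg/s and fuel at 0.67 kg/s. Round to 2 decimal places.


AFR = m_air / m_fuel
AFR = 16.2 / 0.67 = 24.18


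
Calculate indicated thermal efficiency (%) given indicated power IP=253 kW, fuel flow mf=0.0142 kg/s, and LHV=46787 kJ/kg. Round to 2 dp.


eta_ith = (IP / (mf * LHV)) * 100
Denominator = 0.0142 * 46787 = 664.3754 kW
eta_ith = (253 / 664.3754) * 100 = 38.08%


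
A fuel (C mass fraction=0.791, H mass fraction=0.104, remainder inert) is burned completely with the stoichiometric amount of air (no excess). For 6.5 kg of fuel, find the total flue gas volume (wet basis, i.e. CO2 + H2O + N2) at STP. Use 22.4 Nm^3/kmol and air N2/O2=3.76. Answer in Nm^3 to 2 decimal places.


Per kg fuel: CO2 = (C/12 kmol)*22.4 = (0.791/12)*22.4 = 1.47653 Nm^3
Per kg fuel: H2O = (H/2 kmol)*22.4 = (0.104/2)*22.4 = 1.16480 Nm^3
O2 needed per kg fuel = C/12 + H/4 = 0.791/12 + 0.104/4 = 0.09191667 kmol
Per kg fuel: N2 = O2*3.76*22.4 = 0.09191667*3.76*22.4 = 7.74159 Nm^3
Total per kg = 1.47653 + 1.16480 + 7.74159 = 10.38292 Nm^3
Total = 10.38292 * 6.5 = 67.49 Nm^3


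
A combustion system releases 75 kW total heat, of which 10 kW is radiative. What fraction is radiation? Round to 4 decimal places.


f_rad = Q_rad / Q_total
f_rad = 10 / 75 = 0.1333


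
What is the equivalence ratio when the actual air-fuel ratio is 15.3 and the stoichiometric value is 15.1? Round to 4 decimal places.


phi = AFR_stoich / AFR_actual
phi = 15.1 / 15.3 = 0.9869


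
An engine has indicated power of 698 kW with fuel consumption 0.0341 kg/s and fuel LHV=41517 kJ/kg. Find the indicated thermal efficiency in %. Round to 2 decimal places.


eta_ith = (IP / (mf * LHV)) * 100
Denominator = 0.0341 * 41517 = 1415.7297 kW
eta_ith = (698 / 1415.7297) * 100 = 49.30%


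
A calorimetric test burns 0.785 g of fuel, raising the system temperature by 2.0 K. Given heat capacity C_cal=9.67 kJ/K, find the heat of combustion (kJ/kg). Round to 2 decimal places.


Hc = C_cal * delta_T / m_fuel
Q_released = 9.67 * 2.0 = 19.3400 kJ
m_fuel = 0.785 g = 0.785/1000 kg = 0.000785 kg
Hc = 19.3400 / 0.000785 = 24636.94 kJ/kg


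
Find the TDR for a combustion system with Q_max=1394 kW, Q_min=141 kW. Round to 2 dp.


TDR = Q_max / Q_min
TDR = 1394 / 141 = 9.89


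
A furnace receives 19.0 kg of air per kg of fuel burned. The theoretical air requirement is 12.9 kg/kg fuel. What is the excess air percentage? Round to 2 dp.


Excess air = actual - stoichiometric = 19.0 - 12.9 = 6.10 kg/kg fuel
Excess air % = (excess / stoich) * 100 = (6.10 / 12.9) * 100 = 47.29%


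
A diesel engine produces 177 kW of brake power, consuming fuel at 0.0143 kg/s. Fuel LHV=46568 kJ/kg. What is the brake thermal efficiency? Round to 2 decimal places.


eta_BTE = (BP / (mf * LHV)) * 100
Denominator = 0.0143 * 46568 = 665.9224 kW
eta_BTE = (177 / 665.9224) * 100 = 26.58%


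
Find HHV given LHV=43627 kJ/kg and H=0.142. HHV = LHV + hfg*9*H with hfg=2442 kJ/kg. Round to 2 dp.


HHV = LHV + hfg * 9 * H
Water addition = 2442 * 9 * 0.142 = 3120.876 kJ/kg
HHV = 43627 + 3120.876 = 46747.88 kJ/kg


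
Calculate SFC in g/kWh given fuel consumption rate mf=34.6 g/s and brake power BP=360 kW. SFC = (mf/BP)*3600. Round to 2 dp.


SFC = (mf / BP) * 3600
Rate = 34.6 / 360 = 0.096111 g/(s*kW)
SFC = 0.096111 * 3600 = 346.00 g/kWh


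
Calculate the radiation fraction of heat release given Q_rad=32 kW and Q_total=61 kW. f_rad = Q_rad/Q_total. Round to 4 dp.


f_rad = Q_rad / Q_total
f_rad = 32 / 61 = 0.5246


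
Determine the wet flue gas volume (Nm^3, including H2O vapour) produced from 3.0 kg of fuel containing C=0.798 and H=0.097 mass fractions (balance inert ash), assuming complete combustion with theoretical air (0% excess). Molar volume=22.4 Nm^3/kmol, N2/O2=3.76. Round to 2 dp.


Per kg fuel: CO2 = (C/12 kmol)*22.4 = (0.798/12)*22.4 = 1.48960 Nm^3
Per kg fuel: H2O = (H/2 kmol)*22.4 = (0.097/2)*22.4 = 1.08640 Nm^3
O2 needed per kg fuel = C/12 + H/4 = 0.798/12 + 0.097/4 = 0.09075000 kmol
Per kg fuel: N2 = O2*3.76*22.4 = 0.09075000*3.76*22.4 = 7.64333 Nm^3
Total per kg = 1.48960 + 1.08640 + 7.64333 = 10.21933 Nm^3
Total = 10.21933 * 3.0 = 30.66 Nm^3


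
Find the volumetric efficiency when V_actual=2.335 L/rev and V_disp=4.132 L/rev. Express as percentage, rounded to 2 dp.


eta_v = (V_actual / V_disp) * 100
Ratio = 2.335 / 4.132 = 0.5651
eta_v = 0.5651 * 100 = 56.51%


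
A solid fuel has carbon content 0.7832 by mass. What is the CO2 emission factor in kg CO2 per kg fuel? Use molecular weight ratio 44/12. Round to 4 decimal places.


EF = C_frac * (M_CO2 / M_C)
EF = 0.7832 * (44/12)
EF = 0.7832 * 3.666667 = 2.8717 kg_CO2/kg_fuel


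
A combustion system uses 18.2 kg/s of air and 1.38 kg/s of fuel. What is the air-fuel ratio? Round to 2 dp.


AFR = m_air / m_fuel
AFR = 18.2 / 1.38 = 13.19


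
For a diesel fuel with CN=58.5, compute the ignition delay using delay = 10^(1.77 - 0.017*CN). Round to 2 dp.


delay = 10^(1.77 - 0.017*CN)
Exponent = 1.77 - 0.017*58.5 = 0.7755
delay = 10^0.7755 = 5.96 ms


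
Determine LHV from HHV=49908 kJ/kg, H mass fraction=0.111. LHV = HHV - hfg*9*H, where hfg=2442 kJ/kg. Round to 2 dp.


LHV = HHV - hfg * 9 * H
Water correction = 2442 * 9 * 0.111 = 2439.558 kJ/kg
LHV = 49908 - 2439.558 = 47468.44 kJ/kg


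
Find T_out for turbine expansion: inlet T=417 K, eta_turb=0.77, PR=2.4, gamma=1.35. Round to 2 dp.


T_out = T_in * (1 - eta * (1 - PR^(-(gamma-1)/gamma)))
Exponent = -(1.35-1)/1.35 = -0.25925926
PR^exp = 2.4^(-0.25925926) = 0.79694200
Factor = 1 - 0.77*(1 - 0.79694200) = 0.84364534
T_out = 417 * 0.84364534 = 351.80 K


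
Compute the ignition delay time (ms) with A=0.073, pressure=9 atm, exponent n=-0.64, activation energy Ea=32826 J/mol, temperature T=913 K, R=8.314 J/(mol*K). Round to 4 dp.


tau = A * P^n * exp(Ea/(R*T))
P^n = 9^(-0.64) = 0.24506698
Ea/(R*T) = 32826/(8.314*913) = 4.324513
exp(Ea/(R*T)) = 75.528692
tau = 0.073 * 0.24506698 * 75.528692 = 1.3512 ms


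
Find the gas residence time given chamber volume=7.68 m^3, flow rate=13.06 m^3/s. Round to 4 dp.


tau = V / Q_flow
tau = 7.68 / 13.06 = 0.5881 s


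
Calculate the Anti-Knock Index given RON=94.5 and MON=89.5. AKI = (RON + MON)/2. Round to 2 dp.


AKI = (RON + MON) / 2
AKI = (94.5 + 89.5) / 2
AKI = 184.0 / 2 = 92.00


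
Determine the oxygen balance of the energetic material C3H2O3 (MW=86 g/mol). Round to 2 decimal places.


OB = -1600 * (2C + H/2 - O) / MW
Inner = 2*3 + 2/2 - 3 = 4.00
OB = -1600 * 4.00 / 86 = -74.42%


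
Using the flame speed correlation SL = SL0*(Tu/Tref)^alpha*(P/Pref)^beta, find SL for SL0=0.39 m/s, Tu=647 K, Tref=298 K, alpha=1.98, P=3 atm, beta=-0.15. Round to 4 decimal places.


SL = SL0 * (Tu/Tref)^alpha * (P/Pref)^beta
T ratio = 647/298 = 2.17114094
(T ratio)^alpha = 2.17114094^1.98 = 4.641328
(P/Pref)^beta = 3^(-0.15) = 0.848070
SL = 0.39 * 4.641328 * 0.848070 = 1.5351 m/s


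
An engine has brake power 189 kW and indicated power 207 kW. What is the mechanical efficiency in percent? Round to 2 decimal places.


eta_mech = (BP / IP) * 100
Ratio = 189 / 207 = 0.9130
eta_mech = 0.9130 * 100 = 91.30%


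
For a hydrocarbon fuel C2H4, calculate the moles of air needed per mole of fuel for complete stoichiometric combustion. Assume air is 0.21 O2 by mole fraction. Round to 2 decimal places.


Balanced combustion: C2H4 + 3 O2 -> 2 CO2 + 2 H2O
O2 needed = C + H/4 = 2 + 4/4 = 3.00 moles
Air moles = O2 / 0.21 = 3.00 / 0.21 = 14.29 moles air


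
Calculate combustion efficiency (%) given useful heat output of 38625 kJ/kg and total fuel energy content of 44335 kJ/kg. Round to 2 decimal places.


Efficiency = (Q_useful / Q_fuel) * 100
Efficiency = (38625 / 44335) * 100
Efficiency = 0.8712 * 100 = 87.12%


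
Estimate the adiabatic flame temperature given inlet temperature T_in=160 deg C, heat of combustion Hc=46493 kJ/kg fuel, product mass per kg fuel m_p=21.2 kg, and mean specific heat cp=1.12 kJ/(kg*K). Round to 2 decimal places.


T_ad = T_in + Hc / (m_p * cp)
Denominator = 21.2 * 1.12 = 23.7440
Temperature rise = 46493 / 23.7440 = 1958.09 K
T_ad = 160 + 1958.09 = 2118.09 deg C


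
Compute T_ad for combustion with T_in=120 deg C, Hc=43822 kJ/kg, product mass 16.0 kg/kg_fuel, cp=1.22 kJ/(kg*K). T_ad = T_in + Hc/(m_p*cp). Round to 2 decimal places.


T_ad = T_in + Hc / (m_p * cp)
Denominator = 16.0 * 1.22 = 19.5200
Temperature rise = 43822 / 19.5200 = 2244.98 K
T_ad = 120 + 2244.98 = 2364.98 deg C


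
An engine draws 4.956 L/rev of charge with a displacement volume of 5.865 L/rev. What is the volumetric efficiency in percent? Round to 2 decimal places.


eta_v = (V_actual / V_disp) * 100
Ratio = 4.956 / 5.865 = 0.8450
eta_v = 0.8450 * 100 = 84.50%


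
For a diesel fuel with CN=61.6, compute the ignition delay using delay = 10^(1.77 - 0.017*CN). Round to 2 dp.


delay = 10^(1.77 - 0.017*CN)
Exponent = 1.77 - 0.017*61.6 = 0.7228
delay = 10^0.7228 = 5.28 ms


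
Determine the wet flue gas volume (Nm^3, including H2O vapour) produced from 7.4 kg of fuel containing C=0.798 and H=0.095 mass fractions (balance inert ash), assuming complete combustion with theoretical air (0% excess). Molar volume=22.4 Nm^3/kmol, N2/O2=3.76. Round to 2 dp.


Per kg fuel: CO2 = (C/12 kmol)*22.4 = (0.798/12)*22.4 = 1.48960 Nm^3
Per kg fuel: H2O = (H/2 kmol)*22.4 = (0.095/2)*22.4 = 1.06400 Nm^3
O2 needed per kg fuel = C/12 + H/4 = 0.798/12 + 0.095/4 = 0.09025000 kmol
Per kg fuel: N2 = O2*3.76*22.4 = 0.09025000*3.76*22.4 = 7.60122 Nm^3
Total per kg = 1.48960 + 1.06400 + 7.60122 = 10.15482 Nm^3
Total = 10.15482 * 7.4 = 75.15 Nm^3


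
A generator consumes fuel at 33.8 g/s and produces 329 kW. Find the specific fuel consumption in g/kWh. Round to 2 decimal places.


SFC = (mf / BP) * 3600
Rate = 33.8 / 329 = 0.102736 g/(s*kW)
SFC = 0.102736 * 3600 = 369.85 g/kWh


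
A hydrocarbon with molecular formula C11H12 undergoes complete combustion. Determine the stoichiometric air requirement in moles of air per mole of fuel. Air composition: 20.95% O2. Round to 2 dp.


Balanced combustion: C11H12 + 14 O2 -> 11 CO2 + 6 H2O
O2 needed = C + H/4 = 11 + 12/4 = 14.00 moles
Air moles = O2 / 0.2095 = 14.00 / 0.2095 = 66.83 moles air


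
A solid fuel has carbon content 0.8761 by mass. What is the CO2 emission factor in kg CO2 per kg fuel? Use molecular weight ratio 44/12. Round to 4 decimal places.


EF = C_frac * (M_CO2 / M_C)
EF = 0.8761 * (44/12)
EF = 0.8761 * 3.666667 = 3.2124 kg_CO2/kg_fuel


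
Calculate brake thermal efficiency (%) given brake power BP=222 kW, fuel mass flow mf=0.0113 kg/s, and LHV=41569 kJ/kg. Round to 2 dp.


eta_BTE = (BP / (mf * LHV)) * 100
Denominator = 0.0113 * 41569 = 469.7297 kW
eta_BTE = (222 / 469.7297) * 100 = 47.26%


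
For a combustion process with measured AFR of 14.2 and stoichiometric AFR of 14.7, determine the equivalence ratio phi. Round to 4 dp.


phi = AFR_stoich / AFR_actual
phi = 14.7 / 14.2 = 1.0352


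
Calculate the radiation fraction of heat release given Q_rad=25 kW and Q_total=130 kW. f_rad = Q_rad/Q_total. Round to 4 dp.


f_rad = Q_rad / Q_total
f_rad = 25 / 130 = 0.1923


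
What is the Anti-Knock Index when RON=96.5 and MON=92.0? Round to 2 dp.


AKI = (RON + MON) / 2
AKI = (96.5 + 92.0) / 2
AKI = 188.5 / 2 = 94.25


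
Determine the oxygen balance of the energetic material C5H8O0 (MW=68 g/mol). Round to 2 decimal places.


OB = -1600 * (2C + H/2 - O) / MW
Inner = 2*5 + 8/2 - 0 = 14.00
OB = -1600 * 14.00 / 68 = -329.41%


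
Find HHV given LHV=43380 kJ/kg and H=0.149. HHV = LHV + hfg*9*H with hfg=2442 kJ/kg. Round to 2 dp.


HHV = LHV + hfg * 9 * H
Water addition = 2442 * 9 * 0.149 = 3274.722 kJ/kg
HHV = 43380 + 3274.722 = 46654.72 kJ/kg


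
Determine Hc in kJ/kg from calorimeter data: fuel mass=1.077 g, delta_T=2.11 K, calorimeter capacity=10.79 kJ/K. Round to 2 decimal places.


Hc = C_cal * delta_T / m_fuel
Q_released = 10.79 * 2.11 = 22.7669 kJ
m_fuel = 1.077 g = 1.077/1000 kg = 0.001077 kg
Hc = 22.7669 / 0.001077 = 21139.18 kJ/kg


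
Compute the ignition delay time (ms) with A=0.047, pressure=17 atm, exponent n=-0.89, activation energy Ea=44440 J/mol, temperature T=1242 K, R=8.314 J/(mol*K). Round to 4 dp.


tau = A * P^n * exp(Ea/(R*T))
P^n = 17^(-0.89) = 0.08033420
Ea/(R*T) = 44440/(8.314*1242) = 4.303704
exp(Ea/(R*T)) = 73.973314
tau = 0.047 * 0.08033420 * 73.973314 = 0.2793 ms


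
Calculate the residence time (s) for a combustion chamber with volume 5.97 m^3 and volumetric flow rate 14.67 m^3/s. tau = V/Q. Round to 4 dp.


tau = V / Q_flow
tau = 5.97 / 14.67 = 0.4070 s


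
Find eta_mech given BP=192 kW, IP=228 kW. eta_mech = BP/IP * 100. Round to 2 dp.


eta_mech = (BP / IP) * 100
Ratio = 192 / 228 = 0.8421
eta_mech = 0.8421 * 100 = 84.21%


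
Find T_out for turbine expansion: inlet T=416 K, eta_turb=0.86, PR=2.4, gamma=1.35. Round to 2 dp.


T_out = T_in * (1 - eta * (1 - PR^(-(gamma-1)/gamma)))
Exponent = -(1.35-1)/1.35 = -0.25925926
PR^exp = 2.4^(-0.25925926) = 0.79694200
Factor = 1 - 0.86*(1 - 0.79694200) = 0.82537012
T_out = 416 * 0.82537012 = 343.35 K


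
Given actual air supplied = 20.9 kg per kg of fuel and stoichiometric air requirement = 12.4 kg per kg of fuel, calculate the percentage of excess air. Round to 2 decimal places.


Excess air = actual - stoichiometric = 20.9 - 12.4 = 8.50 kg/kg fuel
Excess air % = (excess / stoich) * 100 = (8.50 / 12.4) * 100 = 68.55%


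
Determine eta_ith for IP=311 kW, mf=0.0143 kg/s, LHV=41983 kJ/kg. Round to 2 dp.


eta_ith = (IP / (mf * LHV)) * 100
Denominator = 0.0143 * 41983 = 600.3569 kW
eta_ith = (311 / 600.3569) * 100 = 51.80%


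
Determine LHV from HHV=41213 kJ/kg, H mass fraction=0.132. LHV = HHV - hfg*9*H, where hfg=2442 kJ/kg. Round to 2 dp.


LHV = HHV - hfg * 9 * H
Water correction = 2442 * 9 * 0.132 = 2901.096 kJ/kg
LHV = 41213 - 2901.096 = 38311.90 kJ/kg


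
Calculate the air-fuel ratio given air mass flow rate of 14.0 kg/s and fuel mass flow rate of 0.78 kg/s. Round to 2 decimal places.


AFR = m_air / m_fuel
AFR = 14.0 / 0.78 = 17.95


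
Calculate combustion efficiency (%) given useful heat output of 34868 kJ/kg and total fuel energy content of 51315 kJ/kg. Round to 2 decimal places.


Efficiency = (Q_useful / Q_fuel) * 100
Efficiency = (34868 / 51315) * 100
Efficiency = 0.6795 * 100 = 67.95%


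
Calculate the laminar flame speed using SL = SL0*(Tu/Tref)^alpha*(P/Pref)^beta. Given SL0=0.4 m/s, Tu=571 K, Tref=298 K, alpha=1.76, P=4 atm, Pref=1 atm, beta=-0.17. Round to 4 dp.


SL = SL0 * (Tu/Tref)^alpha * (P/Pref)^beta
T ratio = 571/298 = 1.91610738
(T ratio)^alpha = 1.91610738^1.76 = 3.140935
(P/Pref)^beta = 4^(-0.17) = 0.790041
SL = 0.4 * 3.140935 * 0.790041 = 0.9926 m/s


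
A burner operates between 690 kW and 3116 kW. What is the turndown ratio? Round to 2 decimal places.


TDR = Q_max / Q_min
TDR = 3116 / 690 = 4.52


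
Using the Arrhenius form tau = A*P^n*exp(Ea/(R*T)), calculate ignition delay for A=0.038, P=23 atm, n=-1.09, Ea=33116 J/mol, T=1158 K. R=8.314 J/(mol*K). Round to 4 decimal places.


tau = A * P^n * exp(Ea/(R*T))
P^n = 23^(-1.09) = 0.03278813
Ea/(R*T) = 33116/(8.314*1158) = 3.439690
exp(Ea/(R*T)) = 31.177289
tau = 0.038 * 0.03278813 * 31.177289 = 0.0388 ms


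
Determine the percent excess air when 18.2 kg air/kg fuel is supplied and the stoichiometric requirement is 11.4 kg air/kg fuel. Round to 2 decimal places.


Excess air = actual - stoichiometric = 18.2 - 11.4 = 6.80 kg/kg fuel
Excess air % = (excess / stoich) * 100 = (6.80 / 11.4) * 100 = 59.65%


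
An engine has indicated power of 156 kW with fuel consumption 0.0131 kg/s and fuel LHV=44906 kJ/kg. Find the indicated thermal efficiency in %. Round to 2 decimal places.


eta_ith = (IP / (mf * LHV)) * 100
Denominator = 0.0131 * 44906 = 588.2686 kW
eta_ith = (156 / 588.2686) * 100 = 26.52%


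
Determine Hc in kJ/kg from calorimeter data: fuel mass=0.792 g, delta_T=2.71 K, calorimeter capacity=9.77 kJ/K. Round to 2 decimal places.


Hc = C_cal * delta_T / m_fuel
Q_released = 9.77 * 2.71 = 26.4767 kJ
m_fuel = 0.792 g = 0.792/1000 kg = 0.000792 kg
Hc = 26.4767 / 0.000792 = 33430.18 kJ/kg


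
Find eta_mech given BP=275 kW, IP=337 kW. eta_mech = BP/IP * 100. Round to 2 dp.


eta_mech = (BP / IP) * 100
Ratio = 275 / 337 = 0.8160
eta_mech = 0.8160 * 100 = 81.60%


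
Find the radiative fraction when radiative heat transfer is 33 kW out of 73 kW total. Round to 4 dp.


f_rad = Q_rad / Q_total
f_rad = 33 / 73 = 0.4521


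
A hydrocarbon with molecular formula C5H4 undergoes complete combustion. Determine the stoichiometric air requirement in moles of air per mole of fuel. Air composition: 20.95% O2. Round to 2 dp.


Balanced combustion: C5H4 + 6 O2 -> 5 CO2 + 2 H2O
O2 needed = C + H/4 = 5 + 4/4 = 6.00 moles
Air moles = O2 / 0.2095 = 6.00 / 0.2095 = 28.64 moles air


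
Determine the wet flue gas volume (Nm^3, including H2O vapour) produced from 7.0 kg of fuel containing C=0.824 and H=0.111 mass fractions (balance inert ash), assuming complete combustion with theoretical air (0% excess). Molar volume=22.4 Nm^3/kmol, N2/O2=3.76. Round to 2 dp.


Per kg fuel: CO2 = (C/12 kmol)*22.4 = (0.824/12)*22.4 = 1.53813 Nm^3
Per kg fuel: H2O = (H/2 kmol)*22.4 = (0.111/2)*22.4 = 1.24320 Nm^3
O2 needed per kg fuel = C/12 + H/4 = 0.824/12 + 0.111/4 = 0.09641667 kmol
Per kg fuel: N2 = O2*3.76*22.4 = 0.09641667*3.76*22.4 = 8.12060 Nm^3
Total per kg = 1.53813 + 1.24320 + 8.12060 = 10.90193 Nm^3
Total = 10.90193 * 7.0 = 76.31 Nm^3


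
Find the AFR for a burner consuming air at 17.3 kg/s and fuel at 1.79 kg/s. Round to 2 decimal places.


AFR = m_air / m_fuel
AFR = 17.3 / 1.79 = 9.66


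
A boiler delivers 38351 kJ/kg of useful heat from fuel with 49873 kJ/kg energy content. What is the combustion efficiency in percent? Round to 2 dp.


Efficiency = (Q_useful / Q_fuel) * 100
Efficiency = (38351 / 49873) * 100
Efficiency = 0.7690 * 100 = 76.90%


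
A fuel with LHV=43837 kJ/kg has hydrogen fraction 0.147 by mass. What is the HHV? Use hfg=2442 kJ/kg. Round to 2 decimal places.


HHV = LHV + hfg * 9 * H
Water addition = 2442 * 9 * 0.147 = 3230.766 kJ/kg
HHV = 43837 + 3230.766 = 47067.77 kJ/kg


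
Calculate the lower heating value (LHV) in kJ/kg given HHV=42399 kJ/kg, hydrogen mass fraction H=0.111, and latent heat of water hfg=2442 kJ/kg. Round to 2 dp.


LHV = HHV - hfg * 9 * H
Water correction = 2442 * 9 * 0.111 = 2439.558 kJ/kg
LHV = 42399 - 2439.558 = 39959.44 kJ/kg


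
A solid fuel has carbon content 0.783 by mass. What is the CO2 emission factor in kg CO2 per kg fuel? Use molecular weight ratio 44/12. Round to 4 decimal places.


EF = C_frac * (M_CO2 / M_C)
EF = 0.783 * (44/12)
EF = 0.783 * 3.666667 = 2.8710 kg_CO2/kg_fuel


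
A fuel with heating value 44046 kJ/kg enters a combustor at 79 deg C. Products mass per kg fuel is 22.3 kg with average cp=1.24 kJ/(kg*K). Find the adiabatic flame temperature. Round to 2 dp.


T_ad = T_in + Hc / (m_p * cp)
Denominator = 22.3 * 1.24 = 27.6520
Temperature rise = 44046 / 27.6520 = 1592.87 K
T_ad = 79 + 1592.87 = 1671.87 deg C


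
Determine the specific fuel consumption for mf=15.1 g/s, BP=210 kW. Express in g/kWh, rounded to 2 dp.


SFC = (mf / BP) * 3600
Rate = 15.1 / 210 = 0.071905 g/(s*kW)
SFC = 0.071905 * 3600 = 258.86 g/kWh


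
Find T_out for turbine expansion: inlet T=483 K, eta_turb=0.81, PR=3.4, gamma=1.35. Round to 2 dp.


T_out = T_in * (1 - eta * (1 - PR^(-(gamma-1)/gamma)))
Exponent = -(1.35-1)/1.35 = -0.25925926
PR^exp = 3.4^(-0.25925926) = 0.72813041
Factor = 1 - 0.81*(1 - 0.72813041) = 0.77978563
T_out = 483 * 0.77978563 = 376.64 K


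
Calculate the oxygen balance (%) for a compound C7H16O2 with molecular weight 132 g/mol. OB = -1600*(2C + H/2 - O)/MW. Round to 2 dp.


OB = -1600 * (2C + H/2 - O) / MW
Inner = 2*7 + 16/2 - 2 = 20.00
OB = -1600 * 20.00 / 132 = -242.42%


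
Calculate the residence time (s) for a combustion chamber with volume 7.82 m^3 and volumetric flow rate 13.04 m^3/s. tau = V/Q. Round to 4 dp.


tau = V / Q_flow
tau = 7.82 / 13.04 = 0.5997 s


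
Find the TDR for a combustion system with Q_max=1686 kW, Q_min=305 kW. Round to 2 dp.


TDR = Q_max / Q_min
TDR = 1686 / 305 = 5.53


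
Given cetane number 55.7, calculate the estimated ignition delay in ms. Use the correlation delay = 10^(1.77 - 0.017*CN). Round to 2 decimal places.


delay = 10^(1.77 - 0.017*CN)
Exponent = 1.77 - 0.017*55.7 = 0.8231
delay = 10^0.8231 = 6.65 ms


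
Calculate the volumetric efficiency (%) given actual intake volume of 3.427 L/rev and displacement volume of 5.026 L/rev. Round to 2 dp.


eta_v = (V_actual / V_disp) * 100
Ratio = 3.427 / 5.026 = 0.6819
eta_v = 0.6819 * 100 = 68.19%


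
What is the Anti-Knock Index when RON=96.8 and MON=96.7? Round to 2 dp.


AKI = (RON + MON) / 2
AKI = (96.8 + 96.7) / 2
AKI = 193.5 / 2 = 96.75


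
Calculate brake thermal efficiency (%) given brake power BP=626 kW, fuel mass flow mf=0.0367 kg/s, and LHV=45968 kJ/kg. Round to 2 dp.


eta_BTE = (BP / (mf * LHV)) * 100
Denominator = 0.0367 * 45968 = 1687.0256 kW
eta_BTE = (626 / 1687.0256) * 100 = 37.11%


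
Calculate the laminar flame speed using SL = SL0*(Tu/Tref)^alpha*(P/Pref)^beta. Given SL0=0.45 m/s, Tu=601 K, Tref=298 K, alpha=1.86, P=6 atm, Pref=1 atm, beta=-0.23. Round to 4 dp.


SL = SL0 * (Tu/Tref)^alpha * (P/Pref)^beta
T ratio = 601/298 = 2.01677852
(T ratio)^alpha = 2.01677852^1.86 = 3.686925
(P/Pref)^beta = 6^(-0.23) = 0.662255
SL = 0.45 * 3.686925 * 0.662255 = 1.0988 m/s


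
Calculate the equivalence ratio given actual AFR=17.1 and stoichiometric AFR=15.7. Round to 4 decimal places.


phi = AFR_stoich / AFR_actual
phi = 15.7 / 17.1 = 0.9181


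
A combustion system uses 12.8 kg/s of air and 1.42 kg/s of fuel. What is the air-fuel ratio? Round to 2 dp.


AFR = m_air / m_fuel
AFR = 12.8 / 1.42 = 9.01


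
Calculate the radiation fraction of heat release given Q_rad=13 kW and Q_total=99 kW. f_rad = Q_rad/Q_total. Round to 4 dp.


f_rad = Q_rad / Q_total
f_rad = 13 / 99 = 0.1313


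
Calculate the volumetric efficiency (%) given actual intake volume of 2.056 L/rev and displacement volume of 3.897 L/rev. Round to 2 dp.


eta_v = (V_actual / V_disp) * 100
Ratio = 2.056 / 3.897 = 0.5276
eta_v = 0.5276 * 100 = 52.76%


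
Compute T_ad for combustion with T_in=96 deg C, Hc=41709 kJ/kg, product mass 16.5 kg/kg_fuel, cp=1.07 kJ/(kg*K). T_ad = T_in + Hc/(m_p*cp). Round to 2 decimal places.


T_ad = T_in + Hc / (m_p * cp)
Denominator = 16.5 * 1.07 = 17.6550
Temperature rise = 41709 / 17.6550 = 2362.45 K
T_ad = 96 + 2362.45 = 2458.45 deg C


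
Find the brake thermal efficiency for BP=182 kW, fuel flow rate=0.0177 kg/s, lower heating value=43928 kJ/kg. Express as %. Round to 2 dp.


eta_BTE = (BP / (mf * LHV)) * 100
Denominator = 0.0177 * 43928 = 777.5256 kW
eta_BTE = (182 / 777.5256) * 100 = 23.41%


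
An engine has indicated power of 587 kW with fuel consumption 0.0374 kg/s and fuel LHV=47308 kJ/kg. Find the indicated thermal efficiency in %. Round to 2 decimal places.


eta_ith = (IP / (mf * LHV)) * 100
Denominator = 0.0374 * 47308 = 1769.3192 kW
eta_ith = (587 / 1769.3192) * 100 = 33.18%


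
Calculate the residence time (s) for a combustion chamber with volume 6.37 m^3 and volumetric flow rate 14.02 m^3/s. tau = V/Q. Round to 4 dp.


tau = V / Q_flow
tau = 6.37 / 14.02 = 0.4544 s


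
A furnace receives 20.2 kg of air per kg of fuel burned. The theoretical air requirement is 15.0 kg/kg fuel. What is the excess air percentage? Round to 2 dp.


Excess air = actual - stoichiometric = 20.2 - 15.0 = 5.20 kg/kg fuel
Excess air % = (excess / stoich) * 100 = (5.20 / 15.0) * 100 = 34.67%


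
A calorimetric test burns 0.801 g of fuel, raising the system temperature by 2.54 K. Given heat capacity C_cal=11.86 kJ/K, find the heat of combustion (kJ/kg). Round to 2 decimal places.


Hc = C_cal * delta_T / m_fuel
Q_released = 11.86 * 2.54 = 30.1244 kJ
m_fuel = 0.801 g = 0.801/1000 kg = 0.000801 kg
Hc = 30.1244 / 0.000801 = 37608.49 kJ/kg


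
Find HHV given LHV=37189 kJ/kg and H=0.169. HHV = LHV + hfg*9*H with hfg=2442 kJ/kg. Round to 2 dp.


HHV = LHV + hfg * 9 * H
Water addition = 2442 * 9 * 0.169 = 3714.282 kJ/kg
HHV = 37189 + 3714.282 = 40903.28 kJ/kg


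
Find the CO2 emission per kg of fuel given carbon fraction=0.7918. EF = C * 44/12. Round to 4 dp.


EF = C_frac * (M_CO2 / M_C)
EF = 0.7918 * (44/12)
EF = 0.7918 * 3.666667 = 2.9033 kg_CO2/kg_fuel


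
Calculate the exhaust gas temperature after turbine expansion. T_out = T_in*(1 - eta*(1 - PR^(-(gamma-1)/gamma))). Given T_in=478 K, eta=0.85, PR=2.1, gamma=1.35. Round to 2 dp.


T_out = T_in * (1 - eta * (1 - PR^(-(gamma-1)/gamma)))
Exponent = -(1.35-1)/1.35 = -0.25925926
PR^exp = 2.1^(-0.25925926) = 0.82501466
Factor = 1 - 0.85*(1 - 0.82501466) = 0.85126246
T_out = 478 * 0.85126246 = 406.90 K


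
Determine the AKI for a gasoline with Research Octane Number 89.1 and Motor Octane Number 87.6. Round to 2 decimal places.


AKI = (RON + MON) / 2
AKI = (89.1 + 87.6) / 2
AKI = 176.7 / 2 = 88.35


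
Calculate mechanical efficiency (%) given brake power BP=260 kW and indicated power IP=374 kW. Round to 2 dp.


eta_mech = (BP / IP) * 100
Ratio = 260 / 374 = 0.6952
eta_mech = 0.6952 * 100 = 69.52%


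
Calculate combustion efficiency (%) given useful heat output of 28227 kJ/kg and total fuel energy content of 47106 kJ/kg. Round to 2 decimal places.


Efficiency = (Q_useful / Q_fuel) * 100
Efficiency = (28227 / 47106) * 100
Efficiency = 0.5992 * 100 = 59.92%


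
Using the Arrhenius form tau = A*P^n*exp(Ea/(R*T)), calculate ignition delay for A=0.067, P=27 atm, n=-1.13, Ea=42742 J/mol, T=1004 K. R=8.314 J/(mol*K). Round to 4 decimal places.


tau = A * P^n * exp(Ea/(R*T))
P^n = 27^(-1.13) = 0.02413009
Ea/(R*T) = 42742/(8.314*1004) = 5.120485
exp(Ea/(R*T)) = 167.416564
tau = 0.067 * 0.02413009 * 167.416564 = 0.2707 ms


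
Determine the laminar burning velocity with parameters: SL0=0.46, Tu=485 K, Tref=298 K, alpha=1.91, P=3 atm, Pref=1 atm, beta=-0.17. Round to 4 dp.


SL = SL0 * (Tu/Tref)^alpha * (P/Pref)^beta
T ratio = 485/298 = 1.62751678
(T ratio)^alpha = 1.62751678^1.91 = 2.535208
(P/Pref)^beta = 3^(-0.17) = 0.829639
SL = 0.46 * 2.535208 * 0.829639 = 0.9675 m/s


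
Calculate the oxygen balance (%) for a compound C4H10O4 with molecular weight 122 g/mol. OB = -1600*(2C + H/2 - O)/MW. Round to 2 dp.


OB = -1600 * (2C + H/2 - O) / MW
Inner = 2*4 + 10/2 - 4 = 9.00
OB = -1600 * 9.00 / 122 = -118.03%


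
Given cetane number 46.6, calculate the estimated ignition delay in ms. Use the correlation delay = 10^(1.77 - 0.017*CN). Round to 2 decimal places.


delay = 10^(1.77 - 0.017*CN)
Exponent = 1.77 - 0.017*46.6 = 0.9778
delay = 10^0.9778 = 9.50 ms


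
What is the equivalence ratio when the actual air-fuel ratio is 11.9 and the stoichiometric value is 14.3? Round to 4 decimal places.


phi = AFR_stoich / AFR_actual
phi = 14.3 / 11.9 = 1.2017


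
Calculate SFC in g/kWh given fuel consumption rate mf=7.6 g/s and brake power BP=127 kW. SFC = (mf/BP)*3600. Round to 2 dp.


SFC = (mf / BP) * 3600
Rate = 7.6 / 127 = 0.059843 g/(s*kW)
SFC = 0.059843 * 3600 = 215.43 g/kWh


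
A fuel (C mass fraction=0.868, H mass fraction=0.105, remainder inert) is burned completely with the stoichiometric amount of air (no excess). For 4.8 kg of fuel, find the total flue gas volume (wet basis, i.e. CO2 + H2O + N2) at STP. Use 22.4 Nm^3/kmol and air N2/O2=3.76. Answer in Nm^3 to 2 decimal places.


Per kg fuel: CO2 = (C/12 kmol)*22.4 = (0.868/12)*22.4 = 1.62027 Nm^3
Per kg fuel: H2O = (H/2 kmol)*22.4 = (0.105/2)*22.4 = 1.17600 Nm^3
O2 needed per kg fuel = C/12 + H/4 = 0.868/12 + 0.105/4 = 0.09858333 kmol
Per kg fuel: N2 = O2*3.76*22.4 = 0.09858333*3.76*22.4 = 8.30308 Nm^3
Total per kg = 1.62027 + 1.17600 + 8.30308 = 11.09935 Nm^3
Total = 11.09935 * 4.8 = 53.28 Nm^3


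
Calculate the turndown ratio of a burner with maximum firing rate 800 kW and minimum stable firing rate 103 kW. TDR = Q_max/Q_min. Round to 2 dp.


TDR = Q_max / Q_min
TDR = 800 / 103 = 7.77


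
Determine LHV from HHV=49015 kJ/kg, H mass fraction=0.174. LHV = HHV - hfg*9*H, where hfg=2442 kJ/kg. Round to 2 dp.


LHV = HHV - hfg * 9 * H
Water correction = 2442 * 9 * 0.174 = 3824.172 kJ/kg
LHV = 49015 - 3824.172 = 45190.83 kJ/kg


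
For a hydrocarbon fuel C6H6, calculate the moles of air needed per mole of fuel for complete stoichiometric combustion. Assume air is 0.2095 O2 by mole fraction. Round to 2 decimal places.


Balanced combustion: C6H6 + 7.5 O2 -> 6 CO2 + 3 H2O
O2 needed = C + H/4 = 6 + 6/4 = 7.50 moles
Air moles = O2 / 0.2095 = 7.50 / 0.2095 = 35.80 moles air


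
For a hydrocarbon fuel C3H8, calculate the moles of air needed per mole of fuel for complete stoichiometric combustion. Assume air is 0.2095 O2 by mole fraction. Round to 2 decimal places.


Balanced combustion: C3H8 + 5 O2 -> 3 CO2 + 4 H2O
O2 needed = C + H/4 = 3 + 8/4 = 5.00 moles
Air moles = O2 / 0.2095 = 5.00 / 0.2095 = 23.87 moles air


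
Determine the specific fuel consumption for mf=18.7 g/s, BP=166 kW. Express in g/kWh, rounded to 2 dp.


SFC = (mf / BP) * 3600
Rate = 18.7 / 166 = 0.112651 g/(s*kW)
SFC = 0.112651 * 3600 = 405.54 g/kWh


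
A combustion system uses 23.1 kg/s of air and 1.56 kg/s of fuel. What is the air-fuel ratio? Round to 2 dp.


AFR = m_air / m_fuel
AFR = 23.1 / 1.56 = 14.81


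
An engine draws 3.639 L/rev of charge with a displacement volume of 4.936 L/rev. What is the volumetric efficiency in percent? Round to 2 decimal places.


eta_v = (V_actual / V_disp) * 100
Ratio = 3.639 / 4.936 = 0.7372
eta_v = 0.7372 * 100 = 73.72%


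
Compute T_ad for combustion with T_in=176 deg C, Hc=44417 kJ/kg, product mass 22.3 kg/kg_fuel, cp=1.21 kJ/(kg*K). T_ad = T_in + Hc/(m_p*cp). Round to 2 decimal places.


T_ad = T_in + Hc / (m_p * cp)
Denominator = 22.3 * 1.21 = 26.9830
Temperature rise = 44417 / 26.9830 = 1646.11 K
T_ad = 176 + 1646.11 = 1822.11 deg C


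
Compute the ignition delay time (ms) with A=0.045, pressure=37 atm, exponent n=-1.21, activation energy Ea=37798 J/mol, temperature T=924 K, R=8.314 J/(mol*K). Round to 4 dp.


tau = A * P^n * exp(Ea/(R*T))
P^n = 37^(-1.21) = 0.01266123
Ea/(R*T) = 37798/(8.314*924) = 4.920246
exp(Ea/(R*T)) = 137.036339
tau = 0.045 * 0.01266123 * 137.036339 = 0.0781 ms


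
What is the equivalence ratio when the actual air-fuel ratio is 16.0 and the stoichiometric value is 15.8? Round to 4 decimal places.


phi = AFR_stoich / AFR_actual
phi = 15.8 / 16.0 = 0.9875


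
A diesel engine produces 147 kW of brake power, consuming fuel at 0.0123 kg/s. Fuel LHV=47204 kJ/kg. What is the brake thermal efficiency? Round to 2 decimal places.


eta_BTE = (BP / (mf * LHV)) * 100
Denominator = 0.0123 * 47204 = 580.6092 kW
eta_BTE = (147 / 580.6092) * 100 = 25.32%


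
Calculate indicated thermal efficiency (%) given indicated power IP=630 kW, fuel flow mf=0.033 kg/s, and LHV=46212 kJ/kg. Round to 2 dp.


eta_ith = (IP / (mf * LHV)) * 100
Denominator = 0.033 * 46212 = 1524.9960 kW
eta_ith = (630 / 1524.9960) * 100 = 41.31%


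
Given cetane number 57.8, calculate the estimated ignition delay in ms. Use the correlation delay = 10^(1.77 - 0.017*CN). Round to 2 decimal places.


delay = 10^(1.77 - 0.017*CN)
Exponent = 1.77 - 0.017*57.8 = 0.7874
delay = 10^0.7874 = 6.13 ms


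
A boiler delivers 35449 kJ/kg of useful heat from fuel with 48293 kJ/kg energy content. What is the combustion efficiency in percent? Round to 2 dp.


Efficiency = (Q_useful / Q_fuel) * 100
Efficiency = (35449 / 48293) * 100
Efficiency = 0.7340 * 100 = 73.40%


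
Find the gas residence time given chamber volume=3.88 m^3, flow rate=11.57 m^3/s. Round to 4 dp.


tau = V / Q_flow
tau = 3.88 / 11.57 = 0.3354 s


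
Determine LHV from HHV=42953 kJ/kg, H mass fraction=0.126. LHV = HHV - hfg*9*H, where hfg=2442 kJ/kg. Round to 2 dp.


LHV = HHV - hfg * 9 * H
Water correction = 2442 * 9 * 0.126 = 2769.228 kJ/kg
LHV = 42953 - 2769.228 = 40183.77 kJ/kg


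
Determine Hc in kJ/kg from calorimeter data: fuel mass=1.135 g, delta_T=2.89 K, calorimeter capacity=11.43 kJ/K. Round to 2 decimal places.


Hc = C_cal * delta_T / m_fuel
Q_released = 11.43 * 2.89 = 33.0327 kJ
m_fuel = 1.135 g = 1.135/1000 kg = 0.001135 kg
Hc = 33.0327 / 0.001135 = 29103.70 kJ/kg


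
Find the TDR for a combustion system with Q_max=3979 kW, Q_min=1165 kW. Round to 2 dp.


TDR = Q_max / Q_min
TDR = 3979 / 1165 = 3.42


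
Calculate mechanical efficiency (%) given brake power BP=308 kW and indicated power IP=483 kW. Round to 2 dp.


eta_mech = (BP / IP) * 100
Ratio = 308 / 483 = 0.6377
eta_mech = 0.6377 * 100 = 63.77%


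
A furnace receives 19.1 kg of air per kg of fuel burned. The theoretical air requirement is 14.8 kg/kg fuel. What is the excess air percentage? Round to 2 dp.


Excess air = actual - stoichiometric = 19.1 - 14.8 = 4.30 kg/kg fuel
Excess air % = (excess / stoich) * 100 = (4.30 / 14.8) * 100 = 29.05%


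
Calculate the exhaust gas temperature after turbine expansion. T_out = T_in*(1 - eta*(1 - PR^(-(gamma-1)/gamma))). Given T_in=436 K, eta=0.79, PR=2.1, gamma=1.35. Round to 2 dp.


T_out = T_in * (1 - eta * (1 - PR^(-(gamma-1)/gamma)))
Exponent = -(1.35-1)/1.35 = -0.25925926
PR^exp = 2.1^(-0.25925926) = 0.82501466
Factor = 1 - 0.79*(1 - 0.82501466) = 0.86176158
T_out = 436 * 0.86176158 = 375.73 K


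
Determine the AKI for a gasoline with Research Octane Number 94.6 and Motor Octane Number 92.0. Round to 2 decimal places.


AKI = (RON + MON) / 2
AKI = (94.6 + 92.0) / 2
AKI = 186.6 / 2 = 93.30


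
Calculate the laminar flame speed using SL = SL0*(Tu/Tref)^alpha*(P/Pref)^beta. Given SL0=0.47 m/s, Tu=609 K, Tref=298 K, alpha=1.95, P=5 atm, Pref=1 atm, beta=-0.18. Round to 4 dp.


SL = SL0 * (Tu/Tref)^alpha * (P/Pref)^beta
T ratio = 609/298 = 2.04362416
(T ratio)^alpha = 2.04362416^1.95 = 4.029786
(P/Pref)^beta = 5^(-0.18) = 0.748489
SL = 0.47 * 4.029786 * 0.748489 = 1.4176 m/s


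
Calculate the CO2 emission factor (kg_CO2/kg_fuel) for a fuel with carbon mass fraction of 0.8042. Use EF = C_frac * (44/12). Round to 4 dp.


EF = C_frac * (M_CO2 / M_C)
EF = 0.8042 * (44/12)
EF = 0.8042 * 3.666667 = 2.9487 kg_CO2/kg_fuel


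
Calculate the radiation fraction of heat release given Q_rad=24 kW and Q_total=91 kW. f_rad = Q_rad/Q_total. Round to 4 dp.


f_rad = Q_rad / Q_total
f_rad = 24 / 91 = 0.2637


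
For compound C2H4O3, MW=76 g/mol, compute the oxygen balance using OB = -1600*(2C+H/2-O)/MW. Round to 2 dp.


OB = -1600 * (2C + H/2 - O) / MW
Inner = 2*2 + 4/2 - 3 = 3.00
OB = -1600 * 3.00 / 76 = -63.16%


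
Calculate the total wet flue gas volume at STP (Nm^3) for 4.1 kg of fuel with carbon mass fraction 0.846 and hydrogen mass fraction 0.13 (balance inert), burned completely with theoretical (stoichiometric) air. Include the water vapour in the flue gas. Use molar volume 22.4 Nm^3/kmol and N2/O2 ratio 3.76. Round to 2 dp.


Per kg fuel: CO2 = (C/12 kmol)*22.4 = (0.846/12)*22.4 = 1.57920 Nm^3
Per kg fuel: H2O = (H/2 kmol)*22.4 = (0.13/2)*22.4 = 1.45600 Nm^3
O2 needed per kg fuel = C/12 + H/4 = 0.846/12 + 0.13/4 = 0.10300000 kmol
Per kg fuel: N2 = O2*3.76*22.4 = 0.10300000*3.76*22.4 = 8.67507 Nm^3
Total per kg = 1.57920 + 1.45600 + 8.67507 = 11.71027 Nm^3
Total = 11.71027 * 4.1 = 48.01 Nm^3


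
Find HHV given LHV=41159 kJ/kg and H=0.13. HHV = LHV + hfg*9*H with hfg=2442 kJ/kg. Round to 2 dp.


HHV = LHV + hfg * 9 * H
Water addition = 2442 * 9 * 0.13 = 2857.140 kJ/kg
HHV = 41159 + 2857.140 = 44016.14 kJ/kg


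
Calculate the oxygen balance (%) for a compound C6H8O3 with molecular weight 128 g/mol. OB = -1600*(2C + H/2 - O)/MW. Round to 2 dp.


OB = -1600 * (2C + H/2 - O) / MW
Inner = 2*6 + 8/2 - 3 = 13.00
OB = -1600 * 13.00 / 128 = -162.50%
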